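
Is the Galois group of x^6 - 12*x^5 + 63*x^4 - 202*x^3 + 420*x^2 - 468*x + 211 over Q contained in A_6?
No

The polynomial is irreducible of degree 6 over Q. Its discriminant is -28010528989632, which is not a perfect square. A Galois group lies in the alternating group exactly when the discriminant is a square in Q, so the Galois group (PGL(2,5)) is not contained in A_6.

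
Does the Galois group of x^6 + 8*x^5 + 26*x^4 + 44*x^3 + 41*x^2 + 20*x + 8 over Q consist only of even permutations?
The polynomial is irreducible of degree 6 over Q. Its discriminant is -48037888, which is not a perfect square. A Galois group lies in the alternating group exactly when the discriminant is a square in Q, so the Galois group ((S_3 x S_3) : C_2) is not contained in A_6.

No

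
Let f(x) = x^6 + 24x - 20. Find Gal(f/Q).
The polynomial f is an irreducible sextic over Q, so G = Gal(f/Q) is one of the 16 transitive subgroups 6T1, ..., 6T16 of S_6. The discriminant of f is 746496000000 = 864000^2, a perfect square, so G is contained in A_6. The transitive groups of degree 6 contained in A_6 are: A_4 (6T4, order 12), S_4 (6T7, order 24), (C_3 x C_3) : C_4 (6T10, order 36), PSL(2,5) (6T12, order 60), A_6 (6T15, order 360). By Dedekind's theorem, for a prime p not dividing disc(f) the degrees of the irreducible factors of f mod p form the cycle type of an element of G. Factoring f modulo the 6 such primes p <= 23 (skipping 2, 3, 5, which divide the discriminant), each new pattern first appears at: mod 7: f = (x + 3)(x^5 + 4x^4 + 2x^3 + x^2 + 4x + 5), pattern 5+1; mod 23: f = (x + 7)(x + 12)(x + 21)(x^3 + 6x^2 + 13x + 16), pattern 3+1+1+1. No other pattern occurs in this range, so the set of observed cycle types is {5+1, 3+1+1+1}. Among the candidates above, the only group containing elements of all these cycle types is A_6 (6T15) — each of A_4 (6T4), S_4 (6T7), (C_3 x C_3) : C_4 (6T10), PSL(2,5) (6T12) lacks at least one of them. Hence G = A_6 (6T15), of order 360.

6T15: A_6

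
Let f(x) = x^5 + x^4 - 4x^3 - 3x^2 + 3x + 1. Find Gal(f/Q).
The polynomial f is an irreducible quintic over Q, so G = Gal(f/Q) is a transitive subgroup of S_5: one of C_5 (5T1, order 5), D_5 (5T2, order 10), F_20 (5T3, order 20), A_5 (5T4, order 60) or S_5 (5T5, order 120). The discriminant of f is 14641 = 121^2, a perfect square, so G is contained in A_5. The transitive groups of degree 5 contained in A_5 are: C_5 (5T1, order 5), D_5 (5T2, order 10), A_5 (5T4, order 60). By Dedekind's theorem, for a prime p not dividing disc(f) the degrees of the irreducible factors of f mod p form the cycle type of an element of G. Factoring f modulo the 14 such primes p <= 47 (skipping 11, which divides the discriminant), each new pattern first appears at: mod 2: f = (x^5 + x^4 + x^2 + x + 1), pattern 5; mod 23: f = (x + 9)(x + 12)(x + 13)(x + 17)(x + 19), pattern 1+1+1+1+1. No other pattern occurs in this range, so the set of observed cycle types is {5, 1+1+1+1+1}. The candidates containing elements of all these cycle types are C_5 (5T1) of order 5, D_5 (5T2) of order 10, A_5 (5T4) of order 60; the others are excluded. The observed types are precisely the cycle types that occur in C_5 (5T1). Each of the other remaining candidates has further cycle types, and by the Chebotarev density theorem the matching factorization patterns would occur for a proportion of primes equal to their share of the group: D_5 (5T2) additionally contains elements of type 2+2+1 (5 of its 10 elements, about 50% of primes); A_5 (5T4) additionally contains elements of type 3+1+1, 2+2+1 (35 of its 60 elements, about 58% of primes). None of the 14 primes tested shows any such pattern (for each of these groups the chance of that is below 10^-4), which rules them out. Hence G = C_5 (5T1), of order 5.

C_5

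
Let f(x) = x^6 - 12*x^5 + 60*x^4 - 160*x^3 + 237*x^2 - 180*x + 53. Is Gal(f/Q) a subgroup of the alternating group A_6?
The polynomial is irreducible of degree 6 over Q. Its discriminant is -419904, which is not a perfect square. A Galois group lies in the alternating group exactly when the discriminant is a square in Q, so the Galois group (A_4 x C_2) is not contained in A_6.

No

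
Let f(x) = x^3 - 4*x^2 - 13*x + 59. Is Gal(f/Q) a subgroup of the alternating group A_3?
The polynomial is irreducible of degree 3 over Q. Its discriminant is -12167, which is not a perfect square. A Galois group lies in the alternating group exactly when the discriminant is a square in Q, so the Galois group (S_3) is not contained in A_3.

No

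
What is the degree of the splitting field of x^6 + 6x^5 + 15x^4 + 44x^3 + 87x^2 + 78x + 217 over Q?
The degree of the splitting field over Q equals the order of the Galois group, so first determine the group. The polynomial f is an irreducible sextic over Q, so G = Gal(f/Q) is one of the 16 transitive subgroups 6T1, ..., 6T16 of S_6. The discriminant of f is -190210142896128, which is not a perfect square, so G is not contained in A_6. The transitive groups of degree 6 not contained in A_6 are: C_6 (6T1, order 6), S_3 (6T2, order 6), D_6 (6T3, order 12), C_3 x S_3 (6T5, order 18), A_4 x C_2 (6T6, order 24), S_4 (6T8, order 24), S_3 x S_3 (6T9, order 36), S_4 x C_2 (6T11, order 48), (S_3 x S_3) : C_2 (6T13, order 72), PGL(2,5) (6T14, order 120), S_6 (6T16, order 720). By Dedekind's theorem, for a prime p not dividing disc(f) the degrees of the irreducible factors of f mod p form the cycle type of an element of G. Factoring f modulo the 33 such primes p <= 149 (skipping 2, 3, which divide the discriminant), each new pattern first appears at: mod 5: f = (x^6 + x^5 + 4x^3 + 2x^2 + 3x + 2), pattern 6; mod 7: f = (x)(x + 4)(x + 6)(x^3 + 3x^2 + 3x + 5), pattern 3+1+1+1; mod 17: f = (x^2 + 10)(x^2 + 11x + 4)(x^2 + 12x + 5), pattern 2+2+2; mod 19: f = (x^3 + 3x^2 + 3x + 10)(x^3 + 3x^2 + 3x + 16), pattern 3+3; mod 73: f = (x + 12)(x + 14)(x + 16)(x + 30)(x + 32)(x + 48), pattern 1+1+1+1+1+1. No other pattern occurs in this range, so the set of observed cycle types is {6, 3+1+1+1, 2+2+2, 3+3, 1+1+1+1+1+1}. The candidates containing elements of all these cycle types are C_3 x S_3 (6T5) of order 18, S_3 x S_3 (6T9) of order 36, (S_3 x S_3) : C_2 (6T13) of order 72, S_6 (6T16) of order 720; the others are excluded. The observed types are precisely the cycle types that occur in C_3 x S_3 (6T5). Each of the other remaining candidates has further cycle types, and by the Chebotarev density theorem the matching factorization patterns would occur for a proportion of primes equal to their share of the group: S_3 x S_3 (6T9) additionally contains elements of type 2+2+1+1 (9 of its 36 elements, about 25% of primes); (S_3 x S_3) : C_2 (6T13) additionally contains elements of type 4+2, 3+2+1, 2+2+1+1, 2+1+1+1+1 (45 of its 72 elements, about 62% of primes); S_6 (6T16) additionally contains elements of type 5+1, 4+2, 4+1+1, 3+2+1, 2+2+1+1, 2+1+1+1+1 (504 of its 720 elements, about 70% of primes). None of the 33 primes tested shows any such pattern (for each of these groups the chance of that is below 10^-4), which rules them out. Hence G = C_3 x S_3 (6T5), of order 18. The Galois group C_3 x S_3 (6T5) has order 18, so the splitting field has degree 18 over Q.

18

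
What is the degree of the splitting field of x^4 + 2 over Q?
The degree of the splitting field over Q equals the order of the Galois group, so first determine the group. The polynomial is an irreducible quartic over Q and its discriminant is 2048, which is not a perfect square, so the Galois group is not contained in A_4. The resolvent cubic y^3 - 8*y has exactly one rational root, so the Galois group is C_4 or D_4. The quartic remains irreducible over Q(sqrt(disc)), so the group is D_4. The Galois group D_4 (4T3) has order 8, so the splitting field has degree 8 over Q.

8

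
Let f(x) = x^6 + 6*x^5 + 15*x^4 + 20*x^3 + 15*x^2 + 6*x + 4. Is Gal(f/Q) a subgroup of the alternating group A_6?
No

The polynomial is irreducible of degree 6 over Q. Its discriminant is -11337408, which is not a perfect square. A Galois group lies in the alternating group exactly when the discriminant is a square in Q, so the Galois group (S_3) is not contained in A_6.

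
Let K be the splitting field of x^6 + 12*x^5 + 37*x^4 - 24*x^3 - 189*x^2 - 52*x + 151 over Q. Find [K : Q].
6

The degree of the splitting field over Q equals the order of the Galois group, so first determine the group. The polynomial f is an irreducible sextic over Q, so G = Gal(f/Q) is one of the 16 transitive subgroups 6T1, ..., 6T16 of S_6. The discriminant of f is 870211913777152, which is not a perfect square, so G is not contained in A_6. The transitive groups of degree 6 not contained in A_6 are: C_6 (6T1, order 6), S_3 (6T2, order 6), D_6 (6T3, order 12), C_3 x S_3 (6T5, order 18), A_4 x C_2 (6T6, order 24), S_4 (6T8, order 24), S_3 x S_3 (6T9, order 36), S_4 x C_2 (6T11, order 48), (S_3 x S_3) : C_2 (6T13, order 72), PGL(2,5) (6T14, order 120), S_6 (6T16, order 720). By Dedekind's theorem, for a prime p not dividing disc(f) the degrees of the irreducible factors of f mod p form the cycle type of an element of G. Factoring f modulo the 23 such primes p <= 97 (skipping 2, 37, which divide the discriminant), each new pattern first appears at: mod 3: f = (x^3 + x^2 + 2x + 1)(x^3 + 2x^2 + 1), pattern 3+3; mod 5: f = (x^2 + x + 2)(x^2 + 2x + 4)(x^2 + 4x + 2), pattern 2+2+2; mod 67: f = (x + 7)(x + 8)(x + 32)(x + 39)(x + 63)(x + 64), pattern 1+1+1+1+1+1. No other pattern occurs in this range, so the set of observed cycle types is {3+3, 2+2+2, 1+1+1+1+1+1}. The candidates containing elements of all these cycle types are C_6 (6T1) of order 6, S_3 (6T2) of order 6, D_6 (6T3) of order 12, C_3 x S_3 (6T5) of order 18, A_4 x C_2 (6T6) of order 24, S_4 (6T8) of order 24, S_3 x S_3 (6T9) of order 36, S_4 x C_2 (6T11) of order 48, (S_3 x S_3) : C_2 (6T13) of order 72, PGL(2,5) (6T14) of order 120, S_6 (6T16) of order 720; the others are excluded. The observed types are precisely the cycle types that occur in S_3 (6T2). Each of the other remaining candidates has further cycle types, and by the Chebotarev density theorem the matching factorization patterns would occur for a proportion of primes equal to their share of the group: C_6 (6T1) additionally contains elements of type 6 (2 of its 6 elements, about 33% of primes); D_6 (6T3) additionally contains elements of type 6, 2+2+1+1 (5 of its 12 elements, about 42% of primes); C_3 x S_3 (6T5) additionally contains elements of type 6, 3+1+1+1 (10 of its 18 elements, about 56% of primes); A_4 x C_2 (6T6) additionally contains elements of type 6, 2+2+1+1, 2+1+1+1+1 (14 of its 24 elements, about 58% of primes); S_4 (6T8) additionally contains elements of type 4+1+1, 2+2+1+1 (9 of its 24 elements, about 38% of primes); S_3 x S_3 (6T9) additionally contains elements of type 6, 3+1+1+1, 2+2+1+1 (25 of its 36 elements, about 69% of primes); S_4 x C_2 (6T11) additionally contains elements of type 6, 4+2, 4+1+1, 2+2+1+1, 2+1+1+1+1 (32 of its 48 elements, about 67% of primes); (S_3 x S_3) : C_2 (6T13) additionally contains elements of type 6, 4+2, 3+2+1, 3+1+1+1, 2+2+1+1, 2+1+1+1+1 (61 of its 72 elements, about 85% of primes); PGL(2,5) (6T14) additionally contains elements of type 6, 5+1, 4+1+1, 2+2+1+1 (89 of its 120 elements, about 74% of primes); S_6 (6T16) additionally contains elements of type 6, 5+1, 4+2, 4+1+1, 3+2+1, 3+1+1+1, 2+2+1+1, 2+1+1+1+1 (664 of its 720 elements, about 92% of primes). None of the 23 primes tested shows any such pattern (for each of these groups the chance of that is below 10^-4), which rules them out. Hence G = S_3 (6T2), of order 6. The Galois group S_3 (6T2) has order 6, so the splitting field has degree 6 over Q.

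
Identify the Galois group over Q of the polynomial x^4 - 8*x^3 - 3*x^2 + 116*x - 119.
The polynomial is an irreducible quartic over Q and its discriminant is -46190128, which is not a perfect square, so the Galois group is not contained in A_4. The resolvent cubic y^3 + 3*y^2 - 452*y - 4412 is irreducible over Q. An irreducible resolvent with non-square discriminant gives S_4.

S_4 (order 24)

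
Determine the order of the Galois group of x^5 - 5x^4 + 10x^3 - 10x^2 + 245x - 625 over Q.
The degree of the splitting field over Q equals the order of the Galois group, so first determine the group. The polynomial f is an irreducible quintic over Q, so G = Gal(f/Q) is a transitive subgroup of S_5: one of C_5 (5T1, order 5), D_5 (5T2, order 10), F_20 (5T3, order 20), A_5 (5T4, order 60) or S_5 (5T5, order 120). The discriminant of f is 271790899200000, which is not a perfect square, so G is not contained in A_5. The transitive groups of degree 5 not contained in A_5 are: F_20 (5T3, order 20), S_5 (5T5, order 120). By Dedekind's theorem, for a prime p not dividing disc(f) the degrees of the irreducible factors of f mod p form the cycle type of an element of G. Factoring f modulo the 18 such primes p <= 73 (skipping 2, 3, 5, which divide the discriminant), each new pattern first appears at: mod 7: f = (x + 1)(x^4 + x^3 + 2x^2 + 2x + 5), pattern 4+1; mod 11: f = (x + 9)(x^2 + 3x + 10)(x^2 + 5x + 1), pattern 2+2+1; mod 19: f = (x^5 + 14x^4 + 10x^3 + 9x^2 + 17x + 2), pattern 5. No other pattern occurs in this range, so the set of observed cycle types is {4+1, 2+2+1, 5}. The candidates containing elements of all these cycle types are F_20 (5T3) of order 20, S_5 (5T5) of order 120; the others are excluded. The observed types are precisely the cycle types that occur in F_20 (5T3) (apart from the identity). Each of the other remaining candidates has further cycle types, and by the Chebotarev density theorem the matching factorization patterns would occur for a proportion of primes equal to their share of the group: S_5 (5T5) additionally contains elements of type 3+2, 3+1+1, 2+1+1+1 (50 of its 120 elements, about 42% of primes). None of the 18 primes tested shows any such pattern (for each of these groups the chance of that is below 10^-4), which rules them out. Hence G = F_20 (5T3), of order 20. The Galois group F_20 (5T3) has order 20, so the splitting field has degree 20 over Q.

20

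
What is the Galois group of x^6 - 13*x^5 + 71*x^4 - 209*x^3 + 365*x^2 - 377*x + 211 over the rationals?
The polynomial f is an irreducible sextic over Q, so G = Gal(f/Q) is one of the 16 transitive subgroups 6T1, ..., 6T16 of S_6. The discriminant of f is -1662931790863, which is not a perfect square, so G is not contained in A_6. The transitive groups of degree 6 not contained in A_6 are: C_6 (6T1, order 6), S_3 (6T2, order 6), D_6 (6T3, order 12), C_3 x S_3 (6T5, order 18), A_4 x C_2 (6T6, order 24), S_4 (6T8, order 24), S_3 x S_3 (6T9, order 36), S_4 x C_2 (6T11, order 48), (S_3 x S_3) : C_2 (6T13, order 72), PGL(2,5) (6T14, order 120), S_6 (6T16, order 720). By Dedekind's theorem, for a prime p not dividing disc(f) the degrees of the irreducible factors of f mod p form the cycle type of an element of G. Factoring f modulo the 37 such primes p <= 167 (skipping 7, 29, which divide the discriminant), each new pattern first appears at: mod 2: f = (x^3 + x + 1)(x^3 + x^2 + 1), pattern 3+3; mod 3: f = (x^6 + 2x^5 + 2x^4 + x^3 + 2x^2 + x + 1), pattern 6; mod 13: f = (x^2 + x + 2)(x^2 + 5x + 8)(x^2 + 7x + 1), pattern 2+2+2; mod 43: f = (x + 1)(x + 3)(x + 7)(x + 8)(x + 14)(x + 40), pattern 1+1+1+1+1+1. No other pattern occurs in this range, so the set of observed cycle types is {3+3, 6, 2+2+2, 1+1+1+1+1+1}. The candidates containing elements of all these cycle types are C_6 (6T1) of order 6, D_6 (6T3) of order 12, C_3 x S_3 (6T5) of order 18, A_4 x C_2 (6T6) of order 24, S_3 x S_3 (6T9) of order 36, S_4 x C_2 (6T11) of order 48, (S_3 x S_3) : C_2 (6T13) of order 72, PGL(2,5) (6T14) of order 120, S_6 (6T16) of order 720; the others are excluded. The observed types are precisely the cycle types that occur in C_6 (6T1). Each of the other remaining candidates has further cycle types, and by the Chebotarev density theorem the matching factorization patterns would occur for a proportion of primes equal to their share of the group: D_6 (6T3) additionally contains elements of type 2+2+1+1 (3 of its 12 elements, about 25% of primes); C_3 x S_3 (6T5) additionally contains elements of type 3+1+1+1 (4 of its 18 elements, about 22% of primes); A_4 x C_2 (6T6) additionally contains elements of type 2+2+1+1, 2+1+1+1+1 (6 of its 24 elements, about 25% of primes); S_3 x S_3 (6T9) additionally contains elements of type 3+1+1+1, 2+2+1+1 (13 of its 36 elements, about 36% of primes); S_4 x C_2 (6T11) additionally contains elements of type 4+2, 4+1+1, 2+2+1+1, 2+1+1+1+1 (24 of its 48 elements, about 50% of primes); (S_3 x S_3) : C_2 (6T13) additionally contains elements of type 4+2, 3+2+1, 3+1+1+1, 2+2+1+1, 2+1+1+1+1 (49 of its 72 elements, about 68% of primes); PGL(2,5) (6T14) additionally contains elements of type 5+1, 4+1+1, 2+2+1+1 (69 of its 120 elements, about 58% of primes); S_6 (6T16) additionally contains elements of type 5+1, 4+2, 4+1+1, 3+2+1, 3+1+1+1, 2+2+1+1, 2+1+1+1+1 (544 of its 720 elements, about 76% of primes). None of the 37 primes tested shows any such pattern (for each of these groups the chance of that is below 10^-4), which rules them out. Hence G = C_6 (6T1), of order 6.

C_6, the cyclic group of order 6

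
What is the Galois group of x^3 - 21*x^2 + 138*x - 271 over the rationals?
The polynomial is an irreducible cubic over Q and its discriminant is 729 = 27^2, a perfect square. For an irreducible cubic, a square discriminant forces the Galois group to be A_3, the cyclic group of order 3.

3T1: C_3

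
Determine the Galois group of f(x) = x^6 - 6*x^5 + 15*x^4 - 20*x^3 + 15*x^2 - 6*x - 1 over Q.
D_6 (also written D6)

The polynomial f is an irreducible sextic over Q, so G = Gal(f/Q) is one of the 16 transitive subgroups 6T1, ..., 6T16 of S_6. The discriminant of f is 1492992, which is not a perfect square, so G is not contained in A_6. The transitive groups of degree 6 not contained in A_6 are: C_6 (6T1, order 6), S_3 (6T2, order 6), D_6 (6T3, order 12), C_3 x S_3 (6T5, order 18), A_4 x C_2 (6T6, order 24), S_4 (6T8, order 24), S_3 x S_3 (6T9, order 36), S_4 x C_2 (6T11, order 48), (S_3 x S_3) : C_2 (6T13, order 72), PGL(2,5) (6T14, order 120), S_6 (6T16, order 720). By Dedekind's theorem, for a prime p not dividing disc(f) the degrees of the irreducible factors of f mod p form the cycle type of an element of G. Factoring f modulo the 79 such primes p <= 419 (skipping 2, 3, which divide the discriminant), each new pattern first appears at: mod 5: f = (x^2 + 2x + 4)(x^2 + 3x + 3)(x^2 + 4x + 2), pattern 2+2+2; mod 7: f = (x^3 + 4x^2 + 3x + 2)(x^3 + 4x^2 + 3x + 3), pattern 3+3; mod 13: f = (x^6 + 7x^5 + 2x^4 + 6x^3 + 2x^2 + 7x + 12), pattern 6; mod 17: f = (x + 4)(x + 11)(x^2 + 3x + 4)(x^2 + 10x + 14), pattern 2+2+1+1; mod 31: f = (x + 1)(x + 9)(x + 11)(x + 18)(x + 20)(x + 28), pattern 1+1+1+1+1+1. No other pattern occurs in this range, so the set of observed cycle types is {2+2+2, 3+3, 6, 2+2+1+1, 1+1+1+1+1+1}. The candidates containing elements of all these cycle types are D_6 (6T3) of order 12, A_4 x C_2 (6T6) of order 24, S_3 x S_3 (6T9) of order 36, S_4 x C_2 (6T11) of order 48, (S_3 x S_3) : C_2 (6T13) of order 72, PGL(2,5) (6T14) of order 120, S_6 (6T16) of order 720; the others are excluded. The observed types are precisely the cycle types that occur in D_6 (6T3). Each of the other remaining candidates has further cycle types, and by the Chebotarev density theorem the matching factorization patterns would occur for a proportion of primes equal to their share of the group: A_4 x C_2 (6T6) additionally contains elements of type 2+1+1+1+1 (3 of its 24 elements, about 12% of primes); S_3 x S_3 (6T9) additionally contains elements of type 3+1+1+1 (4 of its 36 elements, about 11% of primes); S_4 x C_2 (6T11) additionally contains elements of type 4+2, 4+1+1, 2+1+1+1+1 (15 of its 48 elements, about 31% of primes); (S_3 x S_3) : C_2 (6T13) additionally contains elements of type 4+2, 3+2+1, 3+1+1+1, 2+1+1+1+1 (40 of its 72 elements, about 56% of primes); PGL(2,5) (6T14) additionally contains elements of type 5+1, 4+1+1 (54 of its 120 elements, about 45% of primes); S_6 (6T16) additionally contains elements of type 5+1, 4+2, 4+1+1, 3+2+1, 3+1+1+1, 2+1+1+1+1 (499 of its 720 elements, about 69% of primes). None of the 79 primes tested shows any such pattern (for each of these groups the chance of that is below 10^-4), which rules them out. Hence G = D_6 (6T3), of order 12.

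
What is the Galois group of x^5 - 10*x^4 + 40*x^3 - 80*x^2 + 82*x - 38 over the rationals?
The polynomial f is an irreducible quintic over Q, so G = Gal(f/Q) is a transitive subgroup of S_5: one of C_5 (5T1, order 5), D_5 (5T2, order 10), F_20 (5T3, order 20), A_5 (5T4, order 60) or S_5 (5T5, order 120). The discriminant of f is 58192, which is not a perfect square, so G is not contained in A_5. The transitive groups of degree 5 not contained in A_5 are: F_20 (5T3, order 20), S_5 (5T5, order 120). By Dedekind's theorem, for a prime p not dividing disc(f) the degrees of the irreducible factors of f mod p form the cycle type of an element of G. Factoring f modulo the 5 such primes p <= 13 (skipping 2, which divides the discriminant), each new pattern first appears at: mod 3: f = (x^5 + 2x^4 + x^3 + x^2 + x + 1), pattern 5; mod 5: f = (x + 4)(x^4 + x^3 + x^2 + x + 3), pattern 4+1; mod 13: f = (x + 6)(x + 8)(x^3 + 2x^2 + 3x + 3), pattern 3+1+1. No other pattern occurs in this range, so the set of observed cycle types is {5, 4+1, 3+1+1}. Among the candidates above, the only group containing elements of all these cycle types is S_5 (5T5) — F_20 (5T3) lacks at least one of them. Hence G = S_5 (5T5), of order 120.

S_5, the symmetric group on 5 letters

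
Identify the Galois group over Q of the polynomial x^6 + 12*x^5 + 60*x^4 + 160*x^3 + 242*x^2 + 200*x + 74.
The polynomial f is an irreducible sextic over Q, so G = Gal(f/Q) is one of the 16 transitive subgroups 6T1, ..., 6T16 of S_6. The discriminant of f is -2508800, which is not a perfect square, so G is not contained in A_6. The transitive groups of degree 6 not contained in A_6 are: C_6 (6T1, order 6), S_3 (6T2, order 6), D_6 (6T3, order 12), C_3 x S_3 (6T5, order 18), A_4 x C_2 (6T6, order 24), S_4 (6T8, order 24), S_3 x S_3 (6T9, order 36), S_4 x C_2 (6T11, order 48), (S_3 x S_3) : C_2 (6T13, order 72), PGL(2,5) (6T14, order 120), S_6 (6T16, order 720). By Dedekind's theorem, for a prime p not dividing disc(f) the degrees of the irreducible factors of f mod p form the cycle type of an element of G. Factoring f modulo the 17 such primes p <= 71 (skipping 2, 5, 7, which divide the discriminant), each new pattern first appears at: mod 3: f = (x^3 + x^2 + 2)(x^3 + 2x^2 + x + 1), pattern 3+3; mod 13: f = (x^6 + 12x^5 + 8x^4 + 4x^3 + 8x^2 + 5x + 9), pattern 6; mod 19: f = (x^2 + 4x + 9)(x^4 + 8x^3 + 12x + 4), pattern 4+2; mod 23: f = (x + 13)(x + 14)(x^4 + 8x^3 + 7x^2 + 10x + 9), pattern 4+1+1; mod 53: f = (x^2 + 4x + 49)(x^2 + 15x + 11)(x^2 + 46x + 20), pattern 2+2+2; mod 59: f = (x + 6)(x + 57)(x^2 + 9x + 5)(x^2 + 58x + 44), pattern 2+2+1+1; mod 71: f = (x + 10)(x + 13)(x + 62)(x + 65)(x^2 + 4x + 47), pattern 2+1+1+1+1. No other pattern occurs in this range, so the set of observed cycle types is {3+3, 6, 4+2, 4+1+1, 2+2+2, 2+2+1+1, 2+1+1+1+1}. The candidates containing elements of all these cycle types are S_4 x C_2 (6T11) of order 48, S_6 (6T16) of order 720; the others are excluded. The observed types are precisely the cycle types that occur in S_4 x C_2 (6T11) (apart from the identity). Each of the other remaining candidates has further cycle types, and by the Chebotarev density theorem the matching factorization patterns would occur for a proportion of primes equal to their share of the group: S_6 (6T16) additionally contains elements of type 5+1, 3+2+1, 3+1+1+1 (304 of its 720 elements, about 42% of primes). None of the 17 primes tested shows any such pattern (for each of these groups the chance of that is below 10^-4), which rules them out. Hence G = S_4 x C_2 (6T11), of order 48.

6T11: S_4 x C_2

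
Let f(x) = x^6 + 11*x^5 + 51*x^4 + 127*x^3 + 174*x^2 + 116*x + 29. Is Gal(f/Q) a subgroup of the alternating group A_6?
Yes

The polynomial is irreducible of degree 6 over Q. Its discriminant is 525625 = 725^2, a perfect square. A Galois group lies in the alternating group exactly when the discriminant is a square in Q, so the Galois group ((C_3 x C_3) : C_4) is contained in A_6.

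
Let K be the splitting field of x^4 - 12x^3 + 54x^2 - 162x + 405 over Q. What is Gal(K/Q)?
The polynomial is an irreducible quartic over Q and its discriminant is 858808656, which is not a perfect square, so the Galois group is not contained in A_4. The resolvent cubic y^3 - 54*y^2 + 324*y + 2916 is irreducible over Q. An irreducible resolvent with non-square discriminant gives S_4.

S_4 (also written S4)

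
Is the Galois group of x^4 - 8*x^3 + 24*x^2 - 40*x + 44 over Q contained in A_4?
Yes

The polynomial is irreducible of degree 4 over Q. Its discriminant is 331776 = 576^2, a perfect square. A Galois group lies in the alternating group exactly when the discriminant is a square in Q, so the Galois group (A_4) is contained in A_4.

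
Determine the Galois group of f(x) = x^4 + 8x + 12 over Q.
A_4

The polynomial is an irreducible quartic over Q and its discriminant is 331776 = 576^2, a perfect square, so the Galois group is contained in A_4. The resolvent cubic y^3 - 48*y - 64 is irreducible over Q. An irreducible resolvent with square discriminant gives A_4.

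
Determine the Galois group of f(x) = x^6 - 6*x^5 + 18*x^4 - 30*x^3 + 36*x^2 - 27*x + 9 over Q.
The polynomial f is an irreducible sextic over Q, so G = Gal(f/Q) is one of the 16 transitive subgroups 6T1, ..., 6T16 of S_6. The discriminant of f is -129140163, which is not a perfect square, so G is not contained in A_6. The transitive groups of degree 6 not contained in A_6 are: C_6 (6T1, order 6), S_3 (6T2, order 6), D_6 (6T3, order 12), C_3 x S_3 (6T5, order 18), A_4 x C_2 (6T6, order 24), S_4 (6T8, order 24), S_3 x S_3 (6T9, order 36), S_4 x C_2 (6T11, order 48), (S_3 x S_3) : C_2 (6T13, order 72), PGL(2,5) (6T14, order 120), S_6 (6T16, order 720). By Dedekind's theorem, for a prime p not dividing disc(f) the degrees of the irreducible factors of f mod p form the cycle type of an element of G. Factoring f modulo the 37 such primes p <= 163 (skipping 3, which divides the discriminant), each new pattern first appears at: mod 2: f = (x^6 + x + 1), pattern 6; mod 7: f = (x^3 + 4x^2 + 4x + 6)(x^3 + 4x^2 + 5x + 5), pattern 3+3; mod 17: f = (x^2 + 5x + 9)(x^2 + 11x + 4)(x^2 + 12x + 13), pattern 2+2+2; mod 19: f = (x + 4)(x + 7)(x + 12)(x + 14)(x + 16)(x + 17), pattern 1+1+1+1+1+1. No other pattern occurs in this range, so the set of observed cycle types is {6, 3+3, 2+2+2, 1+1+1+1+1+1}. The candidates containing elements of all these cycle types are C_6 (6T1) of order 6, D_6 (6T3) of order 12, C_3 x S_3 (6T5) of order 18, A_4 x C_2 (6T6) of order 24, S_3 x S_3 (6T9) of order 36, S_4 x C_2 (6T11) of order 48, (S_3 x S_3) : C_2 (6T13) of order 72, PGL(2,5) (6T14) of order 120, S_6 (6T16) of order 720; the others are excluded. The observed types are precisely the cycle types that occur in C_6 (6T1). Each of the other remaining candidates has further cycle types, and by the Chebotarev density theorem the matching factorization patterns would occur for a proportion of primes equal to their share of the group: D_6 (6T3) additionally contains elements of type 2+2+1+1 (3 of its 12 elements, about 25% of primes); C_3 x S_3 (6T5) additionally contains elements of type 3+1+1+1 (4 of its 18 elements, about 22% of primes); A_4 x C_2 (6T6) additionally contains elements of type 2+2+1+1, 2+1+1+1+1 (6 of its 24 elements, about 25% of primes); S_3 x S_3 (6T9) additionally contains elements of type 3+1+1+1, 2+2+1+1 (13 of its 36 elements, about 36% of primes); S_4 x C_2 (6T11) additionally contains elements of type 4+2, 4+1+1, 2+2+1+1, 2+1+1+1+1 (24 of its 48 elements, about 50% of primes); (S_3 x S_3) : C_2 (6T13) additionally contains elements of type 4+2, 3+2+1, 3+1+1+1, 2+2+1+1, 2+1+1+1+1 (49 of its 72 elements, about 68% of primes); PGL(2,5) (6T14) additionally contains elements of type 5+1, 4+1+1, 2+2+1+1 (69 of its 120 elements, about 58% of primes); S_6 (6T16) additionally contains elements of type 5+1, 4+2, 4+1+1, 3+2+1, 3+1+1+1, 2+2+1+1, 2+1+1+1+1 (544 of its 720 elements, about 76% of primes). None of the 37 primes tested shows any such pattern (for each of these groups the chance of that is below 10^-4), which rules them out. Hence G = C_6 (6T1), of order 6.

C_6 (also written C6)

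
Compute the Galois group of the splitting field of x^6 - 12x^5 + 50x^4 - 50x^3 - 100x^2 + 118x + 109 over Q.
6T10: (C_3 x C_3) : C_4

The polynomial f is an irreducible sextic over Q, so G = Gal(f/Q) is one of the 16 transitive subgroups 6T1, ..., 6T16 of S_6. The discriminant of f is 38875225000000 = 6235000^2, a perfect square, so G is contained in A_6. The transitive groups of degree 6 contained in A_6 are: A_4 (6T4, order 12), S_4 (6T7, order 24), (C_3 x C_3) : C_4 (6T10, order 36), PSL(2,5) (6T12, order 60), A_6 (6T15, order 360). By Dedekind's theorem, for a prime p not dividing disc(f) the degrees of the irreducible factors of f mod p form the cycle type of an element of G. Factoring f modulo the 19 such primes p <= 83 (skipping 2, 5, 29, 43, which divide the discriminant), each new pattern first appears at: mod 3: f = (x^2 + 1)(x^4 + x^2 + x + 1), pattern 4+2; mod 11: f = (x^3 + x^2 + 7x + 5)(x^3 + 9x^2 + x + 2), pattern 3+3; mod 19: f = (x + 2)(x + 16)(x^2 + 2x + 18)(x^2 + 6x + 15), pattern 2+2+1+1; mod 61: f = (x + 17)(x + 35)(x + 38)(x^3 + 20x^2 + 10x + 50), pattern 3+1+1+1. No other pattern occurs in this range, so the set of observed cycle types is {4+2, 3+3, 2+2+1+1, 3+1+1+1}. The candidates containing elements of all these cycle types are (C_3 x C_3) : C_4 (6T10) of order 36, A_6 (6T15) of order 360; the others are excluded. The observed types are precisely the cycle types that occur in (C_3 x C_3) : C_4 (6T10) (apart from the identity). Each of the other remaining candidates has further cycle types, and by the Chebotarev density theorem the matching factorization patterns would occur for a proportion of primes equal to their share of the group: A_6 (6T15) additionally contains elements of type 5+1 (144 of its 360 elements, about 40% of primes). None of the 19 primes tested shows any such pattern (for each of these groups the chance of that is below 10^-4), which rules them out. Hence G = (C_3 x C_3) : C_4 (6T10), of order 36.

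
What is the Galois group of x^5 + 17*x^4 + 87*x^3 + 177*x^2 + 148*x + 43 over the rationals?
The polynomial f is an irreducible quintic over Q, so G = Gal(f/Q) is a transitive subgroup of S_5: one of C_5 (5T1, order 5), D_5 (5T2, order 10), F_20 (5T3, order 20), A_5 (5T4, order 60) or S_5 (5T5, order 120). The discriminant of f is 27071209 = 5203^2, a perfect square, so G is contained in A_5. The transitive groups of degree 5 contained in A_5 are: C_5 (5T1, order 5), D_5 (5T2, order 10), A_5 (5T4, order 60). By Dedekind's theorem, for a prime p not dividing disc(f) the degrees of the irreducible factors of f mod p form the cycle type of an element of G. Factoring f modulo the 14 such primes p <= 53 (skipping 11, 43, which divide the discriminant), each new pattern first appears at: mod 2: f = (x^5 + x^4 + x^3 + x^2 + 1), pattern 5; mod 23: f = (x + 3)(x + 8)(x + 11)(x + 20)(x + 21), pattern 1+1+1+1+1. No other pattern occurs in this range, so the set of observed cycle types is {5, 1+1+1+1+1}. The candidates containing elements of all these cycle types are C_5 (5T1) of order 5, D_5 (5T2) of order 10, A_5 (5T4) of order 60; the others are excluded. The observed types are precisely the cycle types that occur in C_5 (5T1). Each of the other remaining candidates has further cycle types, and by the Chebotarev density theorem the matching factorization patterns would occur for a proportion of primes equal to their share of the group: D_5 (5T2) additionally contains elements of type 2+2+1 (5 of its 10 elements, about 50% of primes); A_5 (5T4) additionally contains elements of type 3+1+1, 2+2+1 (35 of its 60 elements, about 58% of primes). None of the 14 primes tested shows any such pattern (for each of these groups the chance of that is below 10^-4), which rules them out. Hence G = C_5 (5T1), of order 5.

C_5 (also written C5)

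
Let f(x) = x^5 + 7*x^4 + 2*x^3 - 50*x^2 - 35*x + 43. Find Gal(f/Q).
C_5, the cyclic group of order 5

The polynomial f is an irreducible quintic over Q, so G = Gal(f/Q) is a transitive subgroup of S_5: one of C_5 (5T1, order 5), D_5 (5T2, order 10), F_20 (5T3, order 20), A_5 (5T4, order 60) or S_5 (5T5, order 120). The discriminant of f is 15352201216 = 123904^2, a perfect square, so G is contained in A_5. The transitive groups of degree 5 contained in A_5 are: C_5 (5T1, order 5), D_5 (5T2, order 10), A_5 (5T4, order 60). By Dedekind's theorem, for a prime p not dividing disc(f) the degrees of the irreducible factors of f mod p form the cycle type of an element of G. Factoring f modulo the 14 such primes p <= 53 (skipping 2, 11, which divide the discriminant), each new pattern first appears at: mod 3: f = (x^5 + x^4 + 2x^3 + x^2 + x + 1), pattern 5; mod 23: f = (x + 2)(x + 4)(x + 12)(x + 16)(x + 19), pattern 1+1+1+1+1. No other pattern occurs in this range, so the set of observed cycle types is {5, 1+1+1+1+1}. The candidates containing elements of all these cycle types are C_5 (5T1) of order 5, D_5 (5T2) of order 10, A_5 (5T4) of order 60; the others are excluded. The observed types are precisely the cycle types that occur in C_5 (5T1). Each of the other remaining candidates has further cycle types, and by the Chebotarev density theorem the matching factorization patterns would occur for a proportion of primes equal to their share of the group: D_5 (5T2) additionally contains elements of type 2+2+1 (5 of its 10 elements, about 50% of primes); A_5 (5T4) additionally contains elements of type 3+1+1, 2+2+1 (35 of its 60 elements, about 58% of primes). None of the 14 primes tested shows any such pattern (for each of these groups the chance of that is below 10^-4), which rules them out. Hence G = C_5 (5T1), of order 5.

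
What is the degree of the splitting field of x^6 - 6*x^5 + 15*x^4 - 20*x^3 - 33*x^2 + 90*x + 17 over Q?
The degree of the splitting field over Q equals the order of the Galois group, so first determine the group. The polynomial f is an irreducible sextic over Q, so G = Gal(f/Q) is one of the 16 transitive subgroups 6T1, ..., 6T16 of S_6. The discriminant of f is -450868486864896, which is not a perfect square, so G is not contained in A_6. The transitive groups of degree 6 not contained in A_6 are: C_6 (6T1, order 6), S_3 (6T2, order 6), D_6 (6T3, order 12), C_3 x S_3 (6T5, order 18), A_4 x C_2 (6T6, order 24), S_4 (6T8, order 24), S_3 x S_3 (6T9, order 36), S_4 x C_2 (6T11, order 48), (S_3 x S_3) : C_2 (6T13, order 72), PGL(2,5) (6T14, order 120), S_6 (6T16, order 720). By Dedekind's theorem, for a prime p not dividing disc(f) the degrees of the irreducible factors of f mod p form the cycle type of an element of G. Factoring f modulo the 33 such primes p <= 149 (skipping 2, 3, which divide the discriminant), each new pattern first appears at: mod 5: f = (x^3 + x^2 + 3x + 4)(x^3 + 3x^2 + 4x + 3), pattern 3+3; mod 7: f = (x^6 + x^5 + x^4 + x^3 + 2x^2 + 6x + 3), pattern 6; mod 17: f = (x)(x + 15)(x^2 + 15x + 7)(x^2 + 15x + 13), pattern 2+2+1+1; mod 19: f = (x + 2)(x + 5)(x + 12)(x + 15)(x^2 + 17x + 8), pattern 2+1+1+1+1; mod 71: f = (x^2 + 69x + 30)(x^2 + 69x + 50)(x^2 + 69x + 65), pattern 2+2+2. No other pattern occurs in this range, so the set of observed cycle types is {3+3, 6, 2+2+1+1, 2+1+1+1+1, 2+2+2}. The candidates containing elements of all these cycle types are A_4 x C_2 (6T6) of order 24, S_4 x C_2 (6T11) of order 48, (S_3 x S_3) : C_2 (6T13) of order 72, S_6 (6T16) of order 720; the others are excluded. The observed types are precisely the cycle types that occur in A_4 x C_2 (6T6) (apart from the identity). Each of the other remaining candidates has further cycle types, and by the Chebotarev density theorem the matching factorization patterns would occur for a proportion of primes equal to their share of the group: S_4 x C_2 (6T11) additionally contains elements of type 4+2, 4+1+1 (12 of its 48 elements, about 25% of primes); (S_3 x S_3) : C_2 (6T13) additionally contains elements of type 4+2, 3+2+1, 3+1+1+1 (34 of its 72 elements, about 47% of primes); S_6 (6T16) additionally contains elements of type 5+1, 4+2, 4+1+1, 3+2+1, 3+1+1+1 (484 of its 720 elements, about 67% of primes). None of the 33 primes tested shows any such pattern (for each of these groups the chance of that is below 10^-4), which rules them out. Hence G = A_4 x C_2 (6T6), of order 24. The Galois group A_4 x C_2 (6T6) has order 24, so the splitting field has degree 24 over Q.

24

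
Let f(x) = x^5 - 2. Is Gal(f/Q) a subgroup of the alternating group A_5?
The polynomial is irreducible of degree 5 over Q. Its discriminant is 50000, which is not a perfect square. A Galois group lies in the alternating group exactly when the discriminant is a square in Q, so the Galois group (F_20) is not contained in A_5.

No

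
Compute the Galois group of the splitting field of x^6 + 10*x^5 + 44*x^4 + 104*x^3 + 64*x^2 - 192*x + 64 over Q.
(C_3 x C_3) : C_4

The polynomial f is an irreducible sextic over Q, so G = Gal(f/Q) is one of the 16 transitive subgroups 6T1, ..., 6T16 of S_6. The discriminant of f is 564385546240000 = 23756800^2, a perfect square, so G is contained in A_6. The transitive groups of degree 6 contained in A_6 are: A_4 (6T4, order 12), S_4 (6T7, order 24), (C_3 x C_3) : C_4 (6T10, order 36), PSL(2,5) (6T12, order 60), A_6 (6T15, order 360). By Dedekind's theorem, for a prime p not dividing disc(f) the degrees of the irreducible factors of f mod p form the cycle type of an element of G. Factoring f modulo the 19 such primes p <= 79 (skipping 2, 5, 29, which divide the discriminant), each new pattern first appears at: mod 3: f = (x^2 + x + 2)(x^4 + 2x + 2), pattern 4+2; mod 11: f = (x^3 + x^2 + x + 3)(x^3 + 9x^2 + x + 3), pattern 3+3; mod 19: f = (x + 16)(x + 18)(x^2 + 15x + 8)(x^2 + 18x + 9), pattern 2+2+1+1; mod 61: f = (x + 7)(x + 40)(x + 54)(x^3 + 31x^2 + 12x + 53), pattern 3+1+1+1. No other pattern occurs in this range, so the set of observed cycle types is {4+2, 3+3, 2+2+1+1, 3+1+1+1}. The candidates containing elements of all these cycle types are (C_3 x C_3) : C_4 (6T10) of order 36, A_6 (6T15) of order 360; the others are excluded. The observed types are precisely the cycle types that occur in (C_3 x C_3) : C_4 (6T10) (apart from the identity). Each of the other remaining candidates has further cycle types, and by the Chebotarev density theorem the matching factorization patterns would occur for a proportion of primes equal to their share of the group: A_6 (6T15) additionally contains elements of type 5+1 (144 of its 360 elements, about 40% of primes). None of the 19 primes tested shows any such pattern (for each of these groups the chance of that is below 10^-4), which rules them out. Hence G = (C_3 x C_3) : C_4 (6T10), of order 36.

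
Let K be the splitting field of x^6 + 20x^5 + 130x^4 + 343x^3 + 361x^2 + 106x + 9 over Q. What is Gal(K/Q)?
The polynomial f is an irreducible sextic over Q, so G = Gal(f/Q) is one of the 16 transitive subgroups 6T1, ..., 6T16 of S_6. The discriminant of f is 3646117689361 = 1909481^2, a perfect square, so G is contained in A_6. The transitive groups of degree 6 contained in A_6 are: A_4 (6T4, order 12), S_4 (6T7, order 24), (C_3 x C_3) : C_4 (6T10, order 36), PSL(2,5) (6T12, order 60), A_6 (6T15, order 360). By Dedekind's theorem, for a prime p not dividing disc(f) the degrees of the irreducible factors of f mod p form the cycle type of an element of G. Factoring f modulo the 21 such primes p <= 83 (skipping 7, 19, which divide the discriminant), each new pattern first appears at: mod 2: f = (x + 1)(x^5 + x^4 + x^3 + x + 1), pattern 5+1; mod 11: f = (x^3 + 2x^2 + 10x + 3)(x^3 + 7x^2 + 7x + 3), pattern 3+3; mod 61: f = (x + 4)(x + 27)(x^2 + 25x + 47)(x^2 + 25x + 57), pattern 2+2+1+1. No other pattern occurs in this range, so the set of observed cycle types is {5+1, 3+3, 2+2+1+1}. The candidates containing elements of all these cycle types are PSL(2,5) (6T12) of order 60, A_6 (6T15) of order 360; the others are excluded. The observed types are precisely the cycle types that occur in PSL(2,5) (6T12) (apart from the identity). Each of the other remaining candidates has further cycle types, and by the Chebotarev density theorem the matching factorization patterns would occur for a proportion of primes equal to their share of the group: A_6 (6T15) additionally contains elements of type 4+2, 3+1+1+1 (130 of its 360 elements, about 36% of primes). None of the 21 primes tested shows any such pattern (for each of these groups the chance of that is below 10^-4), which rules them out. Hence G = PSL(2,5) (6T12), of order 60.

6T12: PSL(2,5)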